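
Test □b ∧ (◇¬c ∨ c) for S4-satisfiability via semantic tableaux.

Satisfiable

1. □b ∧ (◇¬c ∨ c), u
2. □b, u   [∧-rule on 1]
3. ◇¬c ∨ c, u   [∧-rule on 1]
4. b, u   [□-rule on 2 via uRu]
5. c, u   [∨-rule on 3 (branches; this branch)]
Accessibility: uRu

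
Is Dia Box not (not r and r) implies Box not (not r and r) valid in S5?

Yes, valid

Tableau for the negation not (Dia Box not (not r and r) implies Box not (not r and r)):
1. not (Dia Box not (not r and r) implies Box not (not r and r)), 0
2. Dia Box not (not r and r), 0
3. not Box not (not r and r), 0
4. Box not (not r and r), 1
5. not (not r and r), 0
6. not (not r and r), 1
7. not r, 0
8. not r, 1
9. not r and r, 2
10. not r, 2
11. r, 2
Accessibility: 0R0, 0R1, 0R2, 1R0, 1R1, 1R2, 2R0, 2R1, 2R2
Branch closes: r and not r both at 2.
All branches of the negation close; one closing branch shown above.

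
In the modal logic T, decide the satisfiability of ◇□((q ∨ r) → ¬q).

Yes, satisfiable

1. ◇□((q ∨ r) → ¬q), 0
2. □((q ∨ r) → ¬q), 1
3. (q ∨ r) → ¬q, 1
4. ¬q, 1
Accessibility: 0R0, 0R1, 1R1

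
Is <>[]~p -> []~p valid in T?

Not valid

Tableau for the negation ~(<>[]~p -> []~p):
1. ~(<>[]~p -> []~p), 0
2. <>[]~p, 0   [~->-rule on 1]
3. ~[]~p, 0   [~->-rule on 1]
4. []~p, 1   [<>-rule on 2: fresh world 1, 0R1]
5. ~p, 1   [[]-rule on 4 via 1R1]
6. p, 2   [~[]-rule on 3: fresh world 2, 0R2]
Accessibility: 0R0, 0R1, 0R2, 1R1, 2R2
The negation has an open branch (countermodel exists).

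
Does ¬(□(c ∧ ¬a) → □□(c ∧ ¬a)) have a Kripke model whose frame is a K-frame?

Satisfiable (open branch found)

1. ¬(□(c ∧ ¬a) → □□(c ∧ ¬a)), w0
2. □(c ∧ ¬a), w0   [¬→-rule on 1]
3. ¬□□(c ∧ ¬a), w0   [¬→-rule on 1]
4. ¬□(c ∧ ¬a), w1   [¬□-rule on 3: fresh world w1, w0Rw1]
5. c ∧ ¬a, w1   [□-rule on 2 via w0Rw1]
6. c, w1   [∧-rule on 5]
7. ¬a, w1   [∧-rule on 5]
8. ¬(c ∧ ¬a), w2   [¬□-rule on 4: fresh world w2, w1Rw2]
9. a, w2   [¬∧-rule on 8 (branches; this branch)]
Accessibility: w0Rw1, w1Rw2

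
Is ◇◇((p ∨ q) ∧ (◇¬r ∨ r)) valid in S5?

Tableau for the negation ¬◇◇((p ∨ q) ∧ (◇¬r ∨ r)):
1. ¬◇◇((p ∨ q) ∧ (◇¬r ∨ r)), 0
2. ¬◇((p ∨ q) ∧ (◇¬r ∨ r)), 0   [¬◇-rule on 1 via 0R0]
3. ¬((p ∨ q) ∧ (◇¬r ∨ r)), 0   [¬◇-rule on 2 via 0R0]
4. ¬(p ∨ q), 0   [¬∧-rule on 3 (branches; this branch)]
5. ¬p, 0   [¬∨-rule on 4]
6. ¬q, 0   [¬∨-rule on 4]
Accessibility: 0R0
The negation has an open branch (countermodel exists).

Invalid (countermodel exists)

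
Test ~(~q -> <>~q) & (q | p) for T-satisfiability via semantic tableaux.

Unsatisfiable

1. ~(~q -> <>~q) & (q | p), w0
2. ~(~q -> <>~q), w0
3. q | p, w0
4. ~q, w0
5. ~<>~q, w0
6. q, w0
Accessibility: w0Rw0
Branch closes: q and ~q both at w0.
All branches of the tableau close; one closing branch shown above.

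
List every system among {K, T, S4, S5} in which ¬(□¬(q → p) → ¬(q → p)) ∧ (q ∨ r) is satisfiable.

K-tableau for the formula:
1. ¬(□¬(q → p) → ¬(q → p)) ∧ (q ∨ r), w0
2. ¬(□¬(q → p) → ¬(q → p)), w0
3. q ∨ r, w0
4. □¬(q → p), w0
5. q → p, w0
6. r, w0
7. p, w0
Complete open branch: satisfiable in K.
T-tableau for the formula:
1. ¬(□¬(q → p) → ¬(q → p)) ∧ (q ∨ r), w0
2. ¬(□¬(q → p) → ¬(q → p)), w0
3. q ∨ r, w0
4. □¬(q → p), w0
5. q → p, w0
6. ¬(q → p), w0
7. q, w0
8. ¬p, w0
9. r, w0
10. p, w0
Accessibility: w0Rw0
Branch closes: p and ¬p both at w0.
Every branch closes (one shown): unsatisfiable in T, hence also in S4, S5 (every S4/S5-frame is a T-frame).

K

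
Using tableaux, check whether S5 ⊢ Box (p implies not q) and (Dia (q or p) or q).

Tableau for the negation not (Box (p implies not q) and (Dia (q or p) or q)):
1. not (Box (p implies not q) and (Dia (q or p) or q)), w0
2. not (Dia (q or p) or q), w0   [neg-and-rule on 1 (branches; this branch)]
3. not Dia (q or p), w0   [neg-or-rule on 2]
4. not q, w0   [neg-or-rule on 2]
5. not (q or p), w0   [neg-Dia-rule on 3 via w0Rw0]
6. not p, w0   [neg-or-rule on 5]
Accessibility: w0Rw0
The negation has an open branch (countermodel exists).

Not valid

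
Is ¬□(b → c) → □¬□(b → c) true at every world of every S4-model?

Tableau for the negation ¬(¬□(b → c) → □¬□(b → c)):
1. ¬(¬□(b → c) → □¬□(b → c)), u
2. ¬□(b → c), u
3. ¬□¬□(b → c), u
4. ¬(b → c), v
5. b, v
6. ¬c, v
7. □(b → c), w
8. b → c, w
9. c, w
Accessibility: uRu, uRv, uRw, vRv, wRw
The negation has an open branch (countermodel exists).

Invalid (countermodel exists)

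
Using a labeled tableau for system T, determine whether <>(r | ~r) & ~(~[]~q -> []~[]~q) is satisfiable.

1. <>(r | ~r) & ~(~[]~q -> []~[]~q), u
2. <>(r | ~r), u   [&-rule on 1]
3. ~(~[]~q -> []~[]~q), u   [&-rule on 1]
4. ~[]~q, u   [~->-rule on 3]
5. ~[]~[]~q, u   [~->-rule on 3]
6. r | ~r, v   [<>-rule on 2: fresh world v, uRv]
7. ~r, v   [|-rule on 6 (branches; this branch)]
8. q, w   [~[]-rule on 4: fresh world w, uRw]
9. []~q, x   [~[]-rule on 5: fresh world x, uRx]
10. ~q, x   [[]-rule on 9 via xRx]
Accessibility: uRu, uRv, uRw, uRx, vRv, wRw, xRx

Yes, satisfiable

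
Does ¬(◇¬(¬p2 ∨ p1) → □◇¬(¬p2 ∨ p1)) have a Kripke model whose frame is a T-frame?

1. ¬(◇¬(¬p2 ∨ p1) → □◇¬(¬p2 ∨ p1)), 0
2. ◇¬(¬p2 ∨ p1), 0
3. ¬□◇¬(¬p2 ∨ p1), 0
4. ¬(¬p2 ∨ p1), 1
5. p2, 1
6. ¬p1, 1
7. ¬◇¬(¬p2 ∨ p1), 2
8. ¬p2 ∨ p1, 2
9. p1, 2
Accessibility: 0R0, 0R1, 0R2, 1R1, 2R2

Satisfiable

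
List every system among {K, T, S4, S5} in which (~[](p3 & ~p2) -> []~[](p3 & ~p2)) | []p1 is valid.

S5

S4-tableau for the negation ~((~[](p3 & ~p2) -> []~[](p3 & ~p2)) | []p1):
1. ~((~[](p3 & ~p2) -> []~[](p3 & ~p2)) | []p1), 0
2. ~(~[](p3 & ~p2) -> []~[](p3 & ~p2)), 0
3. ~[]p1, 0
4. ~[](p3 & ~p2), 0
5. ~[]~[](p3 & ~p2), 0
6. ~p1, 1
7. ~(p3 & ~p2), 2
8. p2, 2
9. [](p3 & ~p2), 3
10. p3 & ~p2, 3
11. p3, 3
12. ~p2, 3
Accessibility: 0R0, 0R1, 0R2, 0R3, 1R1, 2R2, 3R3
Complete open branch: countermodel on an S4-frame, so not valid in S4, nor in K, T (the same frame is also a K-frame and a T-frame).
S5-tableau for the negation ~((~[](p3 & ~p2) -> []~[](p3 & ~p2)) | []p1):
1. ~((~[](p3 & ~p2) -> []~[](p3 & ~p2)) | []p1), 0
2. ~(~[](p3 & ~p2) -> []~[](p3 & ~p2)), 0
3. ~[]p1, 0
4. ~[](p3 & ~p2), 0
5. ~[]~[](p3 & ~p2), 0
6. ~p1, 1
7. ~(p3 & ~p2), 2
8. p2, 2
9. [](p3 & ~p2), 3
10. p3 & ~p2, 0
11. p3, 0
12. ~p2, 0
13. p3 & ~p2, 1
14. p3, 1
15. ~p2, 1
16. p3 & ~p2, 2
17. p3, 2
18. ~p2, 2
Accessibility: 0R0, 0R1, 0R2, 0R3, 1R0, 1R1, 1R2, 1R3, 2R0, 2R1, 2R2, 2R3, 3R0, 3R1, 3R2, 3R3
Branch closes: p2 and ~p2 both at 2.
Every branch closes (one shown): valid in S5.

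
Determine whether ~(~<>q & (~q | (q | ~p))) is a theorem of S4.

Tableau for the negation ~<>q & (~q | (q | ~p)):
1. ~<>q & (~q | (q | ~p)), w0
2. ~<>q, w0
3. ~q | (q | ~p), w0
4. ~q, w0
5. q | ~p, w0
6. ~p, w0
Accessibility: w0Rw0
The negation has an open branch (countermodel exists).

Not valid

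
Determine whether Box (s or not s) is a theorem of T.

Tableau for the negation not Box (s or not s):
1. not Box (s or not s), 0
2. not (s or not s), 1
3. not s, 1
4. s, 1
Accessibility: 0R0, 0R1, 1R1
Branch closes: s and not s both at 1.
Every branch of the negation's tableau closes; the branch above is one of them.

Yes, valid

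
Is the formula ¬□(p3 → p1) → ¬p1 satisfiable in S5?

1. ¬□(p3 → p1) → ¬p1, 0
2. ¬p1, 0   [→-rule on 1 (branches; this branch)]
Accessibility: 0R0

Satisfiable (open branch found)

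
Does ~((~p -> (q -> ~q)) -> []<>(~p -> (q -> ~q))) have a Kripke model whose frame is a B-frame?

Unsatisfiable (every branch closes)

1. ~((~p -> (q -> ~q)) -> []<>(~p -> (q -> ~q))), 0
2. ~p -> (q -> ~q), 0   [~->-rule on 1]
3. ~[]<>(~p -> (q -> ~q)), 0   [~->-rule on 1]
4. q -> ~q, 0   [->-rule on 2 (branches; this branch)]
5. ~q, 0   [->-rule on 4 (branches; this branch)]
6. ~<>(~p -> (q -> ~q)), 1   [~[]-rule on 3: fresh world 1, 0R1]
7. ~(~p -> (q -> ~q)), 0   [~<>-rule on 6 via 1R0]
8. ~p, 0   [~->-rule on 7]
9. ~(q -> ~q), 0   [~->-rule on 7]
10. q, 0   [~->-rule on 9]
Accessibility: 0R0, 0R1, 1R0, 1R1
Branch closes: q and ~q both at 0.
Every branch closes; the branch above is one of them.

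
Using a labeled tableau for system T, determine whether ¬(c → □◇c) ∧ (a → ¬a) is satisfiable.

1. ¬(c → □◇c) ∧ (a → ¬a), w0
2. ¬(c → □◇c), w0   [∧-rule on 1]
3. a → ¬a, w0   [∧-rule on 1]
4. c, w0   [¬→-rule on 2]
5. ¬□◇c, w0   [¬→-rule on 2]
6. ¬a, w0   [→-rule on 3 (branches; this branch)]
7. ¬◇c, w1   [¬□-rule on 5: fresh world w1, w0Rw1]
8. ¬c, w1   [¬◇-rule on 7 via w1Rw1]
Accessibility: w0Rw0, w0Rw1, w1Rw1

Yes, satisfiable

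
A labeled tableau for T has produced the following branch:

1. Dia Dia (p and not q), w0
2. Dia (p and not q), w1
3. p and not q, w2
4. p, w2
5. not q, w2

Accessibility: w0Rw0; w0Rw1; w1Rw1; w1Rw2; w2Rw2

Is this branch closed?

Not closed

There is no literal clash: for every atom and world, at most one sign appears.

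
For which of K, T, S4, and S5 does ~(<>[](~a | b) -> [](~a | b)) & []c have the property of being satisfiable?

S4-tableau for the formula:
1. ~(<>[](~a | b) -> [](~a | b)) & []c, u
2. ~(<>[](~a | b) -> [](~a | b)), u
3. []c, u
4. <>[](~a | b), u
5. ~[](~a | b), u
6. c, u
7. [](~a | b), v
8. c, v
9. ~a | b, v
10. b, v
11. ~(~a | b), w
12. a, w
13. ~b, w
14. c, w
Accessibility: uRu, uRv, uRw, vRv, wRw
Complete open branch: satisfiable in S4, hence also in K, T (this S4-model is also a K-model and a T-model).
S5-tableau for the formula:
1. ~(<>[](~a | b) -> [](~a | b)) & []c, u
2. ~(<>[](~a | b) -> [](~a | b)), u
3. []c, u
4. <>[](~a | b), u
5. ~[](~a | b), u
6. c, u
7. [](~a | b), v
8. c, v
9. ~a | b, u
10. ~a | b, v
11. b, u
12. b, v
13. ~(~a | b), w
14. a, w
15. ~b, w
16. c, w
17. ~a | b, w
18. b, w
Accessibility: uRu, uRv, uRw, vRu, vRv, vRw, wRu, wRv, wRw
Branch closes: b and ~b both at w.
Every branch closes (one shown): unsatisfiable in S5.

K, T, S4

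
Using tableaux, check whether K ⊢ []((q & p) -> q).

Tableau for the negation ~[]((q & p) -> q):
1. ~[]((q & p) -> q), w0
2. ~((q & p) -> q), w1
3. q & p, w1
4. ~q, w1
5. q, w1
6. p, w1
Accessibility: w0Rw1
Branch closes: q and ~q both at w1.
All branches of the negation close; one closing branch shown above.

Valid in K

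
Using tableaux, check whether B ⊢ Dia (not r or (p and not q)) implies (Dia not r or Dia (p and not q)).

Tableau for the negation not (Dia (not r or (p and not q)) implies (Dia not r or Dia (p and not q))):
1. not (Dia (not r or (p and not q)) implies (Dia not r or Dia (p and not q))), w0
2. Dia (not r or (p and not q)), w0
3. not (Dia not r or Dia (p and not q)), w0
4. not Dia not r, w0
5. not Dia (p and not q), w0
6. r, w0
7. not (p and not q), w0
8. q, w0
9. not r or (p and not q), w1
10. r, w1
11. not (p and not q), w1
12. p and not q, w1
13. p, w1
14. not q, w1
15. q, w1
Accessibility: w0Rw0, w0Rw1, w1Rw0, w1Rw1
Branch closes: q and not q both at w1.
Every branch of the negation's tableau closes; the branch above is one of them.

Valid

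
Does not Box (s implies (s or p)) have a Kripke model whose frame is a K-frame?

Unsatisfiable

1. not Box (s implies (s or p)), w0
2. not (s implies (s or p)), w1   [neg-Box-rule on 1: fresh world w1, w0Rw1]
3. s, w1   [neg-implies-rule on 2]
4. not (s or p), w1   [neg-implies-rule on 2]
5. not s, w1   [neg-or-rule on 4]
6. not p, w1   [neg-or-rule on 4]
Accessibility: w0Rw1
Branch closes: s and not s both at w1.
All branches of the tableau close; one closing branch shown above.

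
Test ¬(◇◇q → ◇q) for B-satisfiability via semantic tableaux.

Satisfiable (open branch found)

1. ¬(◇◇q → ◇q), w0
2. ◇◇q, w0   [¬→-rule on 1]
3. ¬◇q, w0   [¬→-rule on 1]
4. ¬q, w0   [¬◇-rule on 3 via w0Rw0]
5. ◇q, w1   [◇-rule on 2: fresh world w1, w0Rw1]
6. ¬q, w1   [¬◇-rule on 3 via w0Rw1]
7. q, w2   [◇-rule on 5: fresh world w2, w1Rw2]
Accessibility: w0Rw0, w0Rw1, w1Rw0, w1Rw1, w1Rw2, w2Rw1, w2Rw2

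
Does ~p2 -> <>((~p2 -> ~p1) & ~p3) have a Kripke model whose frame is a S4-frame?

Yes, satisfiable

1. ~p2 -> <>((~p2 -> ~p1) & ~p3), w0
2. <>((~p2 -> ~p1) & ~p3), w0
3. (~p2 -> ~p1) & ~p3, w1
4. ~p2 -> ~p1, w1
5. ~p3, w1
6. ~p1, w1
Accessibility: w0Rw0, w0Rw1, w1Rw1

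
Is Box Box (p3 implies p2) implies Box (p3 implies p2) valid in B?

Tableau for the negation not (Box Box (p3 implies p2) implies Box (p3 implies p2)):
1. not (Box Box (p3 implies p2) implies Box (p3 implies p2)), w0
2. Box Box (p3 implies p2), w0
3. not Box (p3 implies p2), w0
4. Box (p3 implies p2), w0
5. p3 implies p2, w0
6. p2, w0
7. not (p3 implies p2), w1
8. p3, w1
9. not p2, w1
10. Box (p3 implies p2), w1
11. p3 implies p2, w1
12. p2, w1
Accessibility: w0Rw0, w0Rw1, w1Rw0, w1Rw1
Branch closes: p2 and not p2 both at w1.
All branches of the negation close; one closing branch shown above.

Valid in B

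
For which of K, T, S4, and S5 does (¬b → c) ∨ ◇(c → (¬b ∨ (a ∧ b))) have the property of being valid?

T, S4, S5

K-tableau for the negation ¬((¬b → c) ∨ ◇(c → (¬b ∨ (a ∧ b)))):
1. ¬((¬b → c) ∨ ◇(c → (¬b ∨ (a ∧ b)))), u
2. ¬(¬b → c), u   [¬∨-rule on 1]
3. ¬◇(c → (¬b ∨ (a ∧ b))), u   [¬∨-rule on 1]
4. ¬b, u   [¬→-rule on 2]
5. ¬c, u   [¬→-rule on 2]
Complete open branch: countermodel on a K-frame, so not valid in K.
T-tableau for the negation ¬((¬b → c) ∨ ◇(c → (¬b ∨ (a ∧ b)))):
1. ¬((¬b → c) ∨ ◇(c → (¬b ∨ (a ∧ b)))), u
2. ¬(¬b → c), u   [¬∨-rule on 1]
3. ¬◇(c → (¬b ∨ (a ∧ b))), u   [¬∨-rule on 1]
4. ¬b, u   [¬→-rule on 2]
5. ¬c, u   [¬→-rule on 2]
6. ¬(c → (¬b ∨ (a ∧ b))), u   [¬◇-rule on 3 via uRu]
7. c, u   [¬→-rule on 6]
8. ¬(¬b ∨ (a ∧ b)), u   [¬→-rule on 6]
Accessibility: uRu
Branch closes: c and ¬c both at u.
Every branch closes (one shown): valid in T, hence also in S4, S5 (every theorem of T is a theorem of S4 and S5).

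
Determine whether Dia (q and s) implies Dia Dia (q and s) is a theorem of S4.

Valid

Tableau for the negation not (Dia (q and s) implies Dia Dia (q and s)):
1. not (Dia (q and s) implies Dia Dia (q and s)), u
2. Dia (q and s), u
3. not Dia Dia (q and s), u
4. not Dia (q and s), u
5. not (q and s), u
6. not s, u
7. q and s, v
8. q, v
9. s, v
10. not Dia (q and s), v
11. not (q and s), v
12. not s, v
Accessibility: uRu, uRv, vRv
Branch closes: s and not s both at v.
All branches of the negation close; one closing branch shown above.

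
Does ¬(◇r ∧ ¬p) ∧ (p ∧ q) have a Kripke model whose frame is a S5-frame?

1. ¬(◇r ∧ ¬p) ∧ (p ∧ q), u
2. ¬(◇r ∧ ¬p), u   [∧-rule on 1]
3. p ∧ q, u   [∧-rule on 1]
4. p, u   [∧-rule on 3]
5. q, u   [∧-rule on 3]
Accessibility: uRu

Satisfiable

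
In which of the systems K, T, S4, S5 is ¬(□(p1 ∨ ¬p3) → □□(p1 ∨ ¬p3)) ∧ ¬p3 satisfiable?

K, T

T-tableau for the formula:
1. ¬(□(p1 ∨ ¬p3) → □□(p1 ∨ ¬p3)) ∧ ¬p3, u
2. ¬(□(p1 ∨ ¬p3) → □□(p1 ∨ ¬p3)), u
3. ¬p3, u
4. □(p1 ∨ ¬p3), u
5. ¬□□(p1 ∨ ¬p3), u
6. p1 ∨ ¬p3, u
7. ¬□(p1 ∨ ¬p3), v
8. p1 ∨ ¬p3, v
9. ¬p3, v
10. ¬(p1 ∨ ¬p3), w
11. ¬p1, w
12. p3, w
Accessibility: uRu, uRv, vRv, vRw, wRw
Complete open branch: satisfiable in T, hence also in K (this T-model is also a K-model).
S4-tableau for the formula:
1. ¬(□(p1 ∨ ¬p3) → □□(p1 ∨ ¬p3)) ∧ ¬p3, u
2. ¬(□(p1 ∨ ¬p3) → □□(p1 ∨ ¬p3)), u
3. ¬p3, u
4. □(p1 ∨ ¬p3), u
5. ¬□□(p1 ∨ ¬p3), u
6. p1 ∨ ¬p3, u
7. ¬□(p1 ∨ ¬p3), v
8. p1 ∨ ¬p3, v
9. ¬p3, v
10. ¬(p1 ∨ ¬p3), w
11. ¬p1, w
12. p3, w
13. p1 ∨ ¬p3, w
14. ¬p3, w
Accessibility: uRu, uRv, uRw, vRv, vRw, wRw
Branch closes: p3 and ¬p3 both at w.
Every branch closes (one shown): unsatisfiable in S4, hence also in S5 (every S5-frame is an S4-frame).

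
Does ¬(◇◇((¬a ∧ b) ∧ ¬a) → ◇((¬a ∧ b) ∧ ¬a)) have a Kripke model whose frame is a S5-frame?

Unsatisfiable

1. ¬(◇◇((¬a ∧ b) ∧ ¬a) → ◇((¬a ∧ b) ∧ ¬a)), 0
2. ◇◇((¬a ∧ b) ∧ ¬a), 0
3. ¬◇((¬a ∧ b) ∧ ¬a), 0
4. ¬((¬a ∧ b) ∧ ¬a), 0
5. ¬(¬a ∧ b), 0
6. ¬b, 0
7. ◇((¬a ∧ b) ∧ ¬a), 1
8. ¬((¬a ∧ b) ∧ ¬a), 1
9. ¬(¬a ∧ b), 1
10. ¬b, 1
11. (¬a ∧ b) ∧ ¬a, 2
12. ¬a ∧ b, 2
13. ¬a, 2
14. b, 2
15. ¬((¬a ∧ b) ∧ ¬a), 2
16. ¬(¬a ∧ b), 2
17. ¬b, 2
Accessibility: 0R0, 0R1, 0R2, 1R0, 1R1, 1R2, 2R0, 2R1, 2R2
Branch closes: b and ¬b both at 2.
(One branch shown.) All branches close.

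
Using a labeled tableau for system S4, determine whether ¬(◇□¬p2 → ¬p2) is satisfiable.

1. ¬(◇□¬p2 → ¬p2), w0
2. ◇□¬p2, w0
3. p2, w0
4. □¬p2, w1
5. ¬p2, w1
Accessibility: w0Rw0, w0Rw1, w1Rw1

Satisfiable (open branch found)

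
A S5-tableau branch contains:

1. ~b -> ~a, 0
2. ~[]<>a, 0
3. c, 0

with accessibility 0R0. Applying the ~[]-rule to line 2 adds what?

a fresh world 1 with 0R1, and ~<>a at 1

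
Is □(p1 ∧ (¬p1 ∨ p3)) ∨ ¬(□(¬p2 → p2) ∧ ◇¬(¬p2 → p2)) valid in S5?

Valid in S5

Tableau for the negation ¬(□(p1 ∧ (¬p1 ∨ p3)) ∨ ¬(□(¬p2 → p2) ∧ ◇¬(¬p2 → p2))):
1. ¬(□(p1 ∧ (¬p1 ∨ p3)) ∨ ¬(□(¬p2 → p2) ∧ ◇¬(¬p2 → p2))), 0
2. ¬□(p1 ∧ (¬p1 ∨ p3)), 0
3. □(¬p2 → p2) ∧ ◇¬(¬p2 → p2), 0
4. □(¬p2 → p2), 0
5. ◇¬(¬p2 → p2), 0
6. ¬p2 → p2, 0
7. p2, 0
8. ¬(p1 ∧ (¬p1 ∨ p3)), 1
9. ¬p2 → p2, 1
10. ¬(¬p1 ∨ p3), 1
11. p1, 1
12. ¬p3, 1
13. p2, 1
14. ¬(¬p2 → p2), 2
15. ¬p2, 2
16. ¬p2 → p2, 2
17. p2, 2
Accessibility: 0R0, 0R1, 0R2, 1R0, 1R1, 1R2, 2R0, 2R1, 2R2
Branch closes: p2 and ¬p2 both at 2.
All branches of the negation close; one closing branch shown above.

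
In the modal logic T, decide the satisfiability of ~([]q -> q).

1. ~([]q -> q), w0
2. []q, w0
3. ~q, w0
4. q, w0
Accessibility: w0Rw0
Branch closes: q and ~q both at w0.
All branches of the tableau close; one closing branch shown above.

Unsatisfiable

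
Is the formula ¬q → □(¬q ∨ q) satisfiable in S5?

Satisfiable

1. ¬q → □(¬q ∨ q), 0
2. □(¬q ∨ q), 0   [→-rule on 1 (branches; this branch)]
3. ¬q ∨ q, 0   [□-rule on 2 via 0R0]
4. q, 0   [∨-rule on 3 (branches; this branch)]
Accessibility: 0R0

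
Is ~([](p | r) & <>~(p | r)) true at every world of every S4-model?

Tableau for the negation [](p | r) & <>~(p | r):
1. [](p | r) & <>~(p | r), w0
2. [](p | r), w0   [&-rule on 1]
3. <>~(p | r), w0   [&-rule on 1]
4. p | r, w0   [[]-rule on 2 via w0Rw0]
5. r, w0   [|-rule on 4 (branches; this branch)]
6. ~(p | r), w1   [<>-rule on 3: fresh world w1, w0Rw1]
7. ~p, w1   [~|-rule on 6]
8. ~r, w1   [~|-rule on 6]
9. p | r, w1   [[]-rule on 2 via w0Rw1]
10. r, w1   [|-rule on 9 (branches; this branch)]
Accessibility: w0Rw0, w0Rw1, w1Rw1
Branch closes: r and ~r both at w1.
Every branch of the negation's tableau closes; the branch above is one of them.

Valid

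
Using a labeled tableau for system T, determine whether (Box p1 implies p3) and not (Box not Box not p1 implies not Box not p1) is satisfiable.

1. (Box p1 implies p3) and not (Box not Box not p1 implies not Box not p1), w0
2. Box p1 implies p3, w0   [and-rule on 1]
3. not (Box not Box not p1 implies not Box not p1), w0   [and-rule on 1]
4. Box not Box not p1, w0   [neg-implies-rule on 3]
5. Box not p1, w0   [neg-implies-rule on 3]
6. not Box not p1, w0   [Box-rule on 4 via w0Rw0]
7. not p1, w0   [Box-rule on 5 via w0Rw0]
8. p3, w0   [implies-rule on 2 (branches; this branch)]
9. p1, w1   [neg-Box-rule on 6: fresh world w1, w0Rw1]
10. not Box not p1, w1   [Box-rule on 4 via w0Rw1]
11. not p1, w1   [Box-rule on 5 via w0Rw1]
Accessibility: w0Rw0, w0Rw1, w1Rw1
Branch closes: p1 and not p1 both at w1.
(One branch shown.) All branches close.

Unsatisfiable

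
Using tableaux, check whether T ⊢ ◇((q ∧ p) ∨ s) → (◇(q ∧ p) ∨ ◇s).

Valid in T

Tableau for the negation ¬(◇((q ∧ p) ∨ s) → (◇(q ∧ p) ∨ ◇s)):
1. ¬(◇((q ∧ p) ∨ s) → (◇(q ∧ p) ∨ ◇s)), 0
2. ◇((q ∧ p) ∨ s), 0   [¬→-rule on 1]
3. ¬(◇(q ∧ p) ∨ ◇s), 0   [¬→-rule on 1]
4. ¬◇(q ∧ p), 0   [¬∨-rule on 3]
5. ¬◇s, 0   [¬∨-rule on 3]
6. ¬(q ∧ p), 0   [¬◇-rule on 4 via 0R0]
7. ¬s, 0   [¬◇-rule on 5 via 0R0]
8. ¬p, 0   [¬∧-rule on 6 (branches; this branch)]
9. (q ∧ p) ∨ s, 1   [◇-rule on 2: fresh world 1, 0R1]
10. ¬(q ∧ p), 1   [¬◇-rule on 4 via 0R1]
11. ¬s, 1   [¬◇-rule on 5 via 0R1]
12. q ∧ p, 1   [∨-rule on 9 (branches; this branch)]
13. q, 1   [∧-rule on 12]
14. p, 1   [∧-rule on 12]
15. ¬p, 1   [¬∧-rule on 10 (branches; this branch)]
Accessibility: 0R0, 0R1, 1R1
Branch closes: p and ¬p both at 1.
Every branch of the negation's tableau closes; the branch above is one of them.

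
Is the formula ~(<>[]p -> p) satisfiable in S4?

Satisfiable

1. ~(<>[]p -> p), 0
2. <>[]p, 0
3. ~p, 0
4. []p, 1
5. p, 1
Accessibility: 0R0, 0R1, 1R1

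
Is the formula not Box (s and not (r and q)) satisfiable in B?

Satisfiable (open branch found)

1. not Box (s and not (r and q)), 0
2. not (s and not (r and q)), 1
3. r and q, 1
4. r, 1
5. q, 1
Accessibility: 0R0, 0R1, 1R0, 1R1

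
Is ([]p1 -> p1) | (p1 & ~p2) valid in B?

Valid

Tableau for the negation ~(([]p1 -> p1) | (p1 & ~p2)):
1. ~(([]p1 -> p1) | (p1 & ~p2)), w0
2. ~([]p1 -> p1), w0   [~|-rule on 1]
3. ~(p1 & ~p2), w0   [~|-rule on 1]
4. []p1, w0   [~->-rule on 2]
5. ~p1, w0   [~->-rule on 2]
6. p1, w0   [[]-rule on 4 via w0Rw0]
Accessibility: w0Rw0
Branch closes: p1 and ~p1 both at w0.
Every branch of the negation's tableau closes; the branch above is one of them.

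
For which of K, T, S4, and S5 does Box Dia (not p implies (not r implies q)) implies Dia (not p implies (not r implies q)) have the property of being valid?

K-tableau for the negation not (Box Dia (not p implies (not r implies q)) implies Dia (not p implies (not r implies q))):
1. not (Box Dia (not p implies (not r implies q)) implies Dia (not p implies (not r implies q))), u
2. Box Dia (not p implies (not r implies q)), u   [neg-implies-rule on 1]
3. not Dia (not p implies (not r implies q)), u   [neg-implies-rule on 1]
Complete open branch: countermodel on a K-frame, so not valid in K.
T-tableau for the negation not (Box Dia (not p implies (not r implies q)) implies Dia (not p implies (not r implies q))):
1. not (Box Dia (not p implies (not r implies q)) implies Dia (not p implies (not r implies q))), u
2. Box Dia (not p implies (not r implies q)), u   [neg-implies-rule on 1]
3. not Dia (not p implies (not r implies q)), u   [neg-implies-rule on 1]
4. Dia (not p implies (not r implies q)), u   [Box-rule on 2 via uRu]
5. not (not p implies (not r implies q)), u   [neg-Dia-rule on 3 via uRu]
6. not p, u   [neg-implies-rule on 5]
7. not (not r implies q), u   [neg-implies-rule on 5]
8. not r, u   [neg-implies-rule on 7]
9. not q, u   [neg-implies-rule on 7]
10. not p implies (not r implies q), v   [Dia-rule on 4: fresh world v, uRv]
11. Dia (not p implies (not r implies q)), v   [Box-rule on 2 via uRv]
12. not (not p implies (not r implies q)), v   [neg-Dia-rule on 3 via uRv]
13. not p, v   [neg-implies-rule on 12]
14. not (not r implies q), v   [neg-implies-rule on 12]
15. not r, v   [neg-implies-rule on 14]
16. not q, v   [neg-implies-rule on 14]
17. not r implies q, v   [implies-rule on 10 (branches; this branch)]
18. q, v   [implies-rule on 17 (branches; this branch)]
Accessibility: uRu, uRv, vRv
Branch closes: q and not q both at v.
Every branch closes (one shown): valid in T, hence also in S4, S5 (every theorem of T is a theorem of S4 and S5).

T, S4, S5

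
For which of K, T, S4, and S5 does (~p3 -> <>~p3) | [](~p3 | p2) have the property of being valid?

T, S4, S5

T-tableau for the negation ~((~p3 -> <>~p3) | [](~p3 | p2)):
1. ~((~p3 -> <>~p3) | [](~p3 | p2)), w0
2. ~(~p3 -> <>~p3), w0
3. ~[](~p3 | p2), w0
4. ~p3, w0
5. ~<>~p3, w0
6. p3, w0
Accessibility: w0Rw0
Branch closes: p3 and ~p3 both at w0.
Every branch closes (one shown): valid in T, hence also in S4, S5 (every theorem of T is a theorem of S4 and S5).
K-tableau for the negation ~((~p3 -> <>~p3) | [](~p3 | p2)):
1. ~((~p3 -> <>~p3) | [](~p3 | p2)), w0
2. ~(~p3 -> <>~p3), w0
3. ~[](~p3 | p2), w0
4. ~p3, w0
5. ~<>~p3, w0
6. ~(~p3 | p2), w1
7. p3, w1
8. ~p2, w1
Accessibility: w0Rw1
Complete open branch: countermodel on a K-frame, so not valid in K.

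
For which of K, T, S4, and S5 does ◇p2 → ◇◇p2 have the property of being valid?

T, S4, S5

K-tableau for the negation ¬(◇p2 → ◇◇p2):
1. ¬(◇p2 → ◇◇p2), u
2. ◇p2, u
3. ¬◇◇p2, u
4. p2, v
5. ¬◇p2, v
Accessibility: uRv
Complete open branch: countermodel on a K-frame, so not valid in K.
T-tableau for the negation ¬(◇p2 → ◇◇p2):
1. ¬(◇p2 → ◇◇p2), u
2. ◇p2, u
3. ¬◇◇p2, u
4. ¬◇p2, u
5. ¬p2, u
6. p2, v
7. ¬◇p2, v
8. ¬p2, v
Accessibility: uRu, uRv, vRv
Branch closes: p2 and ¬p2 both at v.
Every branch closes (one shown): valid in T, hence also in S4, S5 (every theorem of T is a theorem of S4 and S5).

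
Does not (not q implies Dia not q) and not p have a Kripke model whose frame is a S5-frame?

Unsatisfiable

1. not (not q implies Dia not q) and not p, 0
2. not (not q implies Dia not q), 0   [and-rule on 1]
3. not p, 0   [and-rule on 1]
4. not q, 0   [neg-implies-rule on 2]
5. not Dia not q, 0   [neg-implies-rule on 2]
6. q, 0   [neg-Dia-rule on 5 via 0R0]
Accessibility: 0R0
Branch closes: q and not q both at 0.
Every branch closes; the branch above is one of them.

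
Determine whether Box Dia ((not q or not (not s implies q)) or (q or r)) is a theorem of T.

Valid in T

Tableau for the negation not Box Dia ((not q or not (not s implies q)) or (q or r)):
1. not Box Dia ((not q or not (not s implies q)) or (q or r)), u
2. not Dia ((not q or not (not s implies q)) or (q or r)), v   [neg-Box-rule on 1: fresh world v, uRv]
3. not ((not q or not (not s implies q)) or (q or r)), v   [neg-Dia-rule on 2 via vRv]
4. not (not q or not (not s implies q)), v   [neg-or-rule on 3]
5. not (q or r), v   [neg-or-rule on 3]
6. q, v   [neg-or-rule on 4]
7. not s implies q, v   [neg-or-rule on 4]
8. not q, v   [neg-or-rule on 5]
9. not r, v   [neg-or-rule on 5]
Accessibility: uRu, uRv, vRv
Branch closes: q and not q both at v.
All branches of the negation close; one closing branch shown above.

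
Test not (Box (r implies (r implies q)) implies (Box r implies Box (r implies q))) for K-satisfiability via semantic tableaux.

1. not (Box (r implies (r implies q)) implies (Box r implies Box (r implies q))), w0
2. Box (r implies (r implies q)), w0
3. not (Box r implies Box (r implies q)), w0
4. Box r, w0
5. not Box (r implies q), w0
6. not (r implies q), w1
7. r, w1
8. not q, w1
9. r implies (r implies q), w1
10. r implies q, w1
11. q, w1
Accessibility: w0Rw1
Branch closes: q and not q both at w1.
Every branch closes; the branch above is one of them.

No, unsatisfiable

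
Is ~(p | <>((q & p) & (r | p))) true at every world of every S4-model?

Invalid (countermodel exists)

Tableau for the negation p | <>((q & p) & (r | p)):
1. p | <>((q & p) & (r | p)), w0
2. <>((q & p) & (r | p)), w0
3. (q & p) & (r | p), w1
4. q & p, w1
5. r | p, w1
6. q, w1
7. p, w1
Accessibility: w0Rw0, w0Rw1, w1Rw1
The negation has an open branch (countermodel exists).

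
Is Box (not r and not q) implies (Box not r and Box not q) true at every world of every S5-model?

Valid

Tableau for the negation not (Box (not r and not q) implies (Box not r and Box not q)):
1. not (Box (not r and not q) implies (Box not r and Box not q)), 0
2. Box (not r and not q), 0
3. not (Box not r and Box not q), 0
4. not r and not q, 0
5. not r, 0
6. not q, 0
7. not Box not q, 0
8. q, 1
9. not r and not q, 1
10. not r, 1
11. not q, 1
Accessibility: 0R0, 0R1, 1R0, 1R1
Branch closes: q and not q both at 1.
All branches of the negation close; one closing branch shown above.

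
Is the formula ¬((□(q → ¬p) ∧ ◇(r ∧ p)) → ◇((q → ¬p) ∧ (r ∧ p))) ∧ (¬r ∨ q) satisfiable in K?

Unsatisfiable

1. ¬((□(q → ¬p) ∧ ◇(r ∧ p)) → ◇((q → ¬p) ∧ (r ∧ p))) ∧ (¬r ∨ q), w0
2. ¬((□(q → ¬p) ∧ ◇(r ∧ p)) → ◇((q → ¬p) ∧ (r ∧ p))), w0
3. ¬r ∨ q, w0
4. □(q → ¬p) ∧ ◇(r ∧ p), w0
5. ¬◇((q → ¬p) ∧ (r ∧ p)), w0
6. □(q → ¬p), w0
7. ◇(r ∧ p), w0
8. q, w0
9. r ∧ p, w1
10. r, w1
11. p, w1
12. ¬((q → ¬p) ∧ (r ∧ p)), w1
13. q → ¬p, w1
14. ¬(r ∧ p), w1
15. ¬q, w1
16. ¬p, w1
Accessibility: w0Rw1
Branch closes: p and ¬p both at w1.
All branches of the tableau close; one closing branch shown above.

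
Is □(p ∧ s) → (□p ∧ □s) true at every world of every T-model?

Tableau for the negation ¬(□(p ∧ s) → (□p ∧ □s)):
1. ¬(□(p ∧ s) → (□p ∧ □s)), 0
2. □(p ∧ s), 0
3. ¬(□p ∧ □s), 0
4. p ∧ s, 0
5. p, 0
6. s, 0
7. ¬□s, 0
8. ¬s, 1
9. p ∧ s, 1
10. p, 1
11. s, 1
Accessibility: 0R0, 0R1, 1R1
Branch closes: s and ¬s both at 1.
All branches of the negation close; one closing branch shown above.

Yes, valid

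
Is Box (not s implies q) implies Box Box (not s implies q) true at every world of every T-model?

Tableau for the negation not (Box (not s implies q) implies Box Box (not s implies q)):
1. not (Box (not s implies q) implies Box Box (not s implies q)), 0
2. Box (not s implies q), 0
3. not Box Box (not s implies q), 0
4. not s implies q, 0
5. q, 0
6. not Box (not s implies q), 1
7. not s implies q, 1
8. q, 1
9. not (not s implies q), 2
10. not s, 2
11. not q, 2
Accessibility: 0R0, 0R1, 1R1, 1R2, 2R2
The negation has an open branch (countermodel exists).

Not valid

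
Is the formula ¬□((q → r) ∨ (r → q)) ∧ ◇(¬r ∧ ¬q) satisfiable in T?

1. ¬□((q → r) ∨ (r → q)) ∧ ◇(¬r ∧ ¬q), u
2. ¬□((q → r) ∨ (r → q)), u
3. ◇(¬r ∧ ¬q), u
4. ¬((q → r) ∨ (r → q)), v
5. ¬(q → r), v
6. ¬(r → q), v
7. q, v
8. ¬r, v
9. r, v
10. ¬q, v
Accessibility: uRu, uRv, vRv
Branch closes: r and ¬r both at v.
(One branch shown.) All branches close.

No, unsatisfiable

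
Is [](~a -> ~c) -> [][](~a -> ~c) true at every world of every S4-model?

Tableau for the negation ~([](~a -> ~c) -> [][](~a -> ~c)):
1. ~([](~a -> ~c) -> [][](~a -> ~c)), u
2. [](~a -> ~c), u   [~->-rule on 1]
3. ~[][](~a -> ~c), u   [~->-rule on 1]
4. ~a -> ~c, u   [[]-rule on 2 via uRu]
5. ~c, u   [->-rule on 4 (branches; this branch)]
6. ~[](~a -> ~c), v   [~[]-rule on 3: fresh world v, uRv]
7. ~a -> ~c, v   [[]-rule on 2 via uRv]
8. ~c, v   [->-rule on 7 (branches; this branch)]
9. ~(~a -> ~c), w   [~[]-rule on 6: fresh world w, vRw]
10. ~a, w   [~->-rule on 9]
11. c, w   [~->-rule on 9]
12. ~a -> ~c, w   [[]-rule on 2 via uRw]
13. ~c, w   [->-rule on 12 (branches; this branch)]
Accessibility: uRu, uRv, uRw, vRv, vRw, wRw
Branch closes: c and ~c both at w.
Every branch of the negation's tableau closes; the branch above is one of them.

Valid in S4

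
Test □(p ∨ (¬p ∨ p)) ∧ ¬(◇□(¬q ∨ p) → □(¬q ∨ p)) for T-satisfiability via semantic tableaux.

1. □(p ∨ (¬p ∨ p)) ∧ ¬(◇□(¬q ∨ p) → □(¬q ∨ p)), u
2. □(p ∨ (¬p ∨ p)), u
3. ¬(◇□(¬q ∨ p) → □(¬q ∨ p)), u
4. ◇□(¬q ∨ p), u
5. ¬□(¬q ∨ p), u
6. p ∨ (¬p ∨ p), u
7. ¬p ∨ p, u
8. p, u
9. □(¬q ∨ p), v
10. p ∨ (¬p ∨ p), v
11. ¬q ∨ p, v
12. ¬p ∨ p, v
13. p, v
14. ¬(¬q ∨ p), w
15. q, w
16. ¬p, w
17. p ∨ (¬p ∨ p), w
18. ¬p ∨ p, w
Accessibility: uRu, uRv, uRw, vRv, wRw

Yes, satisfiable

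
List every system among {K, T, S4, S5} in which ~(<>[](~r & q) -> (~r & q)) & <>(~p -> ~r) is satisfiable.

S4-tableau for the formula:
1. ~(<>[](~r & q) -> (~r & q)) & <>(~p -> ~r), 0
2. ~(<>[](~r & q) -> (~r & q)), 0
3. <>(~p -> ~r), 0
4. <>[](~r & q), 0
5. ~(~r & q), 0
6. ~q, 0
7. ~p -> ~r, 1
8. ~r, 1
9. [](~r & q), 2
10. ~r & q, 2
11. ~r, 2
12. q, 2
Accessibility: 0R0, 0R1, 0R2, 1R1, 2R2
Complete open branch: satisfiable in S4, hence also in K, T (this S4-model is also a K-model and a T-model).
S5-tableau for the formula:
1. ~(<>[](~r & q) -> (~r & q)) & <>(~p -> ~r), 0
2. ~(<>[](~r & q) -> (~r & q)), 0
3. <>(~p -> ~r), 0
4. <>[](~r & q), 0
5. ~(~r & q), 0
6. ~q, 0
7. ~p -> ~r, 1
8. ~r, 1
9. [](~r & q), 2
10. ~r & q, 0
11. ~r, 0
12. q, 0
Accessibility: 0R0, 0R1, 0R2, 1R0, 1R1, 1R2, 2R0, 2R1, 2R2
Branch closes: q and ~q both at 0.
Every branch closes (one shown): unsatisfiable in S5.

K, T, S4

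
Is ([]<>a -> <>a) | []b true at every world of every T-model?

Tableau for the negation ~(([]<>a -> <>a) | []b):
1. ~(([]<>a -> <>a) | []b), u
2. ~([]<>a -> <>a), u
3. ~[]b, u
4. []<>a, u
5. ~<>a, u
6. <>a, u
7. ~a, u
8. ~b, v
9. <>a, v
10. ~a, v
11. a, w
12. <>a, w
13. ~a, w
Accessibility: uRu, uRv, uRw, vRv, wRw
Branch closes: a and ~a both at w.
Every branch of the negation's tableau closes; the branch above is one of them.

Valid in T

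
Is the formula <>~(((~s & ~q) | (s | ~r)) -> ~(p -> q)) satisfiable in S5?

Satisfiable

1. <>~(((~s & ~q) | (s | ~r)) -> ~(p -> q)), u
2. ~(((~s & ~q) | (s | ~r)) -> ~(p -> q)), v   [<>-rule on 1: fresh world v, uRv]
3. (~s & ~q) | (s | ~r), v   [~->-rule on 2]
4. p -> q, v   [~->-rule on 2]
5. s | ~r, v   [|-rule on 3 (branches; this branch)]
6. q, v   [->-rule on 4 (branches; this branch)]
7. ~r, v   [|-rule on 5 (branches; this branch)]
Accessibility: uRu, uRv, vRu, vRv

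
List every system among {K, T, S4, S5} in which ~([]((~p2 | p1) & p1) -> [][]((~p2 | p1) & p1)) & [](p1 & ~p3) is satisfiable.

S4-tableau for the formula:
1. ~([]((~p2 | p1) & p1) -> [][]((~p2 | p1) & p1)) & [](p1 & ~p3), u
2. ~([]((~p2 | p1) & p1) -> [][]((~p2 | p1) & p1)), u
3. [](p1 & ~p3), u
4. []((~p2 | p1) & p1), u
5. ~[][]((~p2 | p1) & p1), u
6. p1 & ~p3, u
7. p1, u
8. ~p3, u
9. (~p2 | p1) & p1, u
10. ~p2 | p1, u
11. ~[]((~p2 | p1) & p1), v
12. p1 & ~p3, v
13. p1, v
14. ~p3, v
15. (~p2 | p1) & p1, v
16. ~p2 | p1, v
17. ~((~p2 | p1) & p1), w
18. p1 & ~p3, w
19. p1, w
20. ~p3, w
21. (~p2 | p1) & p1, w
22. ~p2 | p1, w
23. ~(~p2 | p1), w
24. p2, w
25. ~p1, w
Accessibility: uRu, uRv, uRw, vRv, vRw, wRw
Branch closes: p1 and ~p1 both at w.
Every branch closes (one shown): unsatisfiable in S4, hence also in S5 (every S5-frame is an S4-frame).
T-tableau for the formula:
1. ~([]((~p2 | p1) & p1) -> [][]((~p2 | p1) & p1)) & [](p1 & ~p3), u
2. ~([]((~p2 | p1) & p1) -> [][]((~p2 | p1) & p1)), u
3. [](p1 & ~p3), u
4. []((~p2 | p1) & p1), u
5. ~[][]((~p2 | p1) & p1), u
6. p1 & ~p3, u
7. p1, u
8. ~p3, u
9. (~p2 | p1) & p1, u
10. ~p2 | p1, u
11. ~[]((~p2 | p1) & p1), v
12. p1 & ~p3, v
13. p1, v
14. ~p3, v
15. (~p2 | p1) & p1, v
16. ~p2 | p1, v
17. ~((~p2 | p1) & p1), w
18. ~p1, w
Accessibility: uRu, uRv, vRv, vRw, wRw
Complete open branch: satisfiable in T, hence also in K (this T-model is also a K-model).

K, T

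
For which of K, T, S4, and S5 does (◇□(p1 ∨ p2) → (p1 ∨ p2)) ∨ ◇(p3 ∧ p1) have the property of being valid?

S5-tableau for the negation ¬((◇□(p1 ∨ p2) → (p1 ∨ p2)) ∨ ◇(p3 ∧ p1)):
1. ¬((◇□(p1 ∨ p2) → (p1 ∨ p2)) ∨ ◇(p3 ∧ p1)), w0
2. ¬(◇□(p1 ∨ p2) → (p1 ∨ p2)), w0   [¬∨-rule on 1]
3. ¬◇(p3 ∧ p1), w0   [¬∨-rule on 1]
4. ◇□(p1 ∨ p2), w0   [¬→-rule on 2]
5. ¬(p1 ∨ p2), w0   [¬→-rule on 2]
6. ¬p1, w0   [¬∨-rule on 5]
7. ¬p2, w0   [¬∨-rule on 5]
8. ¬(p3 ∧ p1), w0   [¬◇-rule on 3 via w0Rw0]
9. □(p1 ∨ p2), w1   [◇-rule on 4: fresh world w1, w0Rw1]
10. ¬(p3 ∧ p1), w1   [¬◇-rule on 3 via w0Rw1]
11. p1 ∨ p2, w0   [□-rule on 9 via w1Rw0]
12. p1 ∨ p2, w1   [□-rule on 9 via w1Rw1]
13. ¬p1, w1   [¬∧-rule on 10 (branches; this branch)]
14. p2, w0   [∨-rule on 11 (branches; this branch)]
Accessibility: w0Rw0, w0Rw1, w1Rw0, w1Rw1
Branch closes: p2 and ¬p2 both at w0.
Every branch closes (one shown): valid in S5.
S4-tableau for the negation ¬((◇□(p1 ∨ p2) → (p1 ∨ p2)) ∨ ◇(p3 ∧ p1)):
1. ¬((◇□(p1 ∨ p2) → (p1 ∨ p2)) ∨ ◇(p3 ∧ p1)), w0
2. ¬(◇□(p1 ∨ p2) → (p1 ∨ p2)), w0   [¬∨-rule on 1]
3. ¬◇(p3 ∧ p1), w0   [¬∨-rule on 1]
4. ◇□(p1 ∨ p2), w0   [¬→-rule on 2]
5. ¬(p1 ∨ p2), w0   [¬→-rule on 2]
6. ¬p1, w0   [¬∨-rule on 5]
7. ¬p2, w0   [¬∨-rule on 5]
8. ¬(p3 ∧ p1), w0   [¬◇-rule on 3 via w0Rw0]
9. □(p1 ∨ p2), w1   [◇-rule on 4: fresh world w1, w0Rw1]
10. ¬(p3 ∧ p1), w1   [¬◇-rule on 3 via w0Rw1]
11. p1 ∨ p2, w1   [□-rule on 9 via w1Rw1]
12. ¬p1, w1   [¬∧-rule on 10 (branches; this branch)]
13. p2, w1   [∨-rule on 11 (branches; this branch)]
Accessibility: w0Rw0, w0Rw1, w1Rw1
Complete open branch: countermodel on an S4-frame, so not valid in S4, nor in K, T (the same frame is also a K-frame and a T-frame).

S5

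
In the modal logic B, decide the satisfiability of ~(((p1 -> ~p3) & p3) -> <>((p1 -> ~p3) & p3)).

No, unsatisfiable

1. ~(((p1 -> ~p3) & p3) -> <>((p1 -> ~p3) & p3)), w0
2. (p1 -> ~p3) & p3, w0
3. ~<>((p1 -> ~p3) & p3), w0
4. p1 -> ~p3, w0
5. p3, w0
6. ~((p1 -> ~p3) & p3), w0
7. ~p1, w0
8. ~(p1 -> ~p3), w0
9. p1, w0
Accessibility: w0Rw0
Branch closes: p1 and ~p1 both at w0.
All branches of the tableau close; one closing branch shown above.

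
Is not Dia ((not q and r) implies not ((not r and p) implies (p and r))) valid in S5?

Tableau for the negation Dia ((not q and r) implies not ((not r and p) implies (p and r))):
1. Dia ((not q and r) implies not ((not r and p) implies (p and r))), u
2. (not q and r) implies not ((not r and p) implies (p and r)), v
3. not ((not r and p) implies (p and r)), v
4. not r and p, v
5. not (p and r), v
6. not r, v
7. p, v
Accessibility: uRu, uRv, vRu, vRv
The negation has an open branch (countermodel exists).

No, not valid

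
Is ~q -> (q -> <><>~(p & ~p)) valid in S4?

Tableau for the negation ~(~q -> (q -> <><>~(p & ~p))):
1. ~(~q -> (q -> <><>~(p & ~p))), u
2. ~q, u   [~->-rule on 1]
3. ~(q -> <><>~(p & ~p)), u   [~->-rule on 1]
4. q, u   [~->-rule on 3]
5. ~<><>~(p & ~p), u   [~->-rule on 3]
Accessibility: uRu
Branch closes: q and ~q both at u.
All branches of the negation close; one closing branch shown above.

Valid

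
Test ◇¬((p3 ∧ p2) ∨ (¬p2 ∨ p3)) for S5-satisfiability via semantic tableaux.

1. ◇¬((p3 ∧ p2) ∨ (¬p2 ∨ p3)), u
2. ¬((p3 ∧ p2) ∨ (¬p2 ∨ p3)), v
3. ¬(p3 ∧ p2), v
4. ¬(¬p2 ∨ p3), v
5. p2, v
6. ¬p3, v
Accessibility: uRu, uRv, vRu, vRv

Satisfiable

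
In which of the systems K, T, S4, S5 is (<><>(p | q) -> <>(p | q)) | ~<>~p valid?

S4, S5

S4-tableau for the negation ~((<><>(p | q) -> <>(p | q)) | ~<>~p):
1. ~((<><>(p | q) -> <>(p | q)) | ~<>~p), 0
2. ~(<><>(p | q) -> <>(p | q)), 0
3. <>~p, 0
4. <><>(p | q), 0
5. ~<>(p | q), 0
6. ~(p | q), 0
7. ~p, 0
8. ~q, 0
9. ~p, 1
10. ~(p | q), 1
11. ~q, 1
12. <>(p | q), 2
13. ~(p | q), 2
14. ~p, 2
15. ~q, 2
16. p | q, 3
17. ~(p | q), 3
18. ~p, 3
19. ~q, 3
20. q, 3
Accessibility: 0R0, 0R1, 0R2, 0R3, 1R1, 2R2, 2R3, 3R3
Branch closes: q and ~q both at 3.
Every branch closes (one shown): valid in S4, hence also in S5 (every theorem of S4 is a theorem of S5).
T-tableau for the negation ~((<><>(p | q) -> <>(p | q)) | ~<>~p):
1. ~((<><>(p | q) -> <>(p | q)) | ~<>~p), 0
2. ~(<><>(p | q) -> <>(p | q)), 0
3. <>~p, 0
4. <><>(p | q), 0
5. ~<>(p | q), 0
6. ~(p | q), 0
7. ~p, 0
8. ~q, 0
9. ~p, 1
10. ~(p | q), 1
11. ~q, 1
12. <>(p | q), 2
13. ~(p | q), 2
14. ~p, 2
15. ~q, 2
16. p | q, 3
17. q, 3
Accessibility: 0R0, 0R1, 0R2, 1R1, 2R2, 2R3, 3R3
Complete open branch: countermodel on a T-frame, so not valid in T, nor in K (the same frame is also a K-frame).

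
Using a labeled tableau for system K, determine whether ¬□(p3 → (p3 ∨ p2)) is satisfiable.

1. ¬□(p3 → (p3 ∨ p2)), w0
2. ¬(p3 → (p3 ∨ p2)), w1   [¬□-rule on 1: fresh world w1, w0Rw1]
3. p3, w1   [¬→-rule on 2]
4. ¬(p3 ∨ p2), w1   [¬→-rule on 2]
5. ¬p3, w1   [¬∨-rule on 4]
6. ¬p2, w1   [¬∨-rule on 4]
Accessibility: w0Rw1
Branch closes: p3 and ¬p3 both at w1.
(One branch shown.) All branches close.

No, unsatisfiable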